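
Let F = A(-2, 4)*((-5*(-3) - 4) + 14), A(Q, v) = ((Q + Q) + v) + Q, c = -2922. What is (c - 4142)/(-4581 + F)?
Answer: 7064/4631 ≈ 1.5254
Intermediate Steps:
A(Q, v) = v + 3*Q (A(Q, v) = (2*Q + v) + Q = (v + 2*Q) + Q = v + 3*Q)
F = -50 (F = (4 + 3*(-2))*((-5*(-3) - 4) + 14) = (4 - 6)*((15 - 4) + 14) = -2*(11 + 14) = -2*25 = -50)
(c - 4142)/(-4581 + F) = (-2922 - 4142)/(-4581 - 50) = -7064/(-4631) = -7064*(-1/4631) = 7064/4631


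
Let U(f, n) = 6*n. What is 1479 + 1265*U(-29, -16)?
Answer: -119961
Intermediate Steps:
1479 + 1265*U(-29, -16) = 1479 + 1265*(6*(-16)) = 1479 + 1265*(-96) = 1479 - 121440 = -119961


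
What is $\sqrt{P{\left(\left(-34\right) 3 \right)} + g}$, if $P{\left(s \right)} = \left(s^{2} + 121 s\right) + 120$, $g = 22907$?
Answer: $\sqrt{21089} \approx 145.22$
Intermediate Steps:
$P{\left(s \right)} = 120 + s^{2} + 121 s$
$\sqrt{P{\left(\left(-34\right) 3 \right)} + g} = \sqrt{\left(120 + \left(\left(-34\right) 3\right)^{2} + 121 \left(\left(-34\right) 3\right)\right) + 22907} = \sqrt{\left(120 + \left(-102\right)^{2} + 121 \left(-102\right)\right) + 22907} = \sqrt{\left(120 + 10404 - 12342\right) + 22907} = \sqrt{-1818 + 22907} = \sqrt{21089}$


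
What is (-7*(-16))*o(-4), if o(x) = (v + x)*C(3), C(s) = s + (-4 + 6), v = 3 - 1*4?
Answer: -2800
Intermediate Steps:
v = -1 (v = 3 - 4 = -1)
C(s) = 2 + s (C(s) = s + 2 = 2 + s)
o(x) = -5 + 5*x (o(x) = (-1 + x)*(2 + 3) = (-1 + x)*5 = -5 + 5*x)
(-7*(-16))*o(-4) = (-7*(-16))*(-5 + 5*(-4)) = 112*(-5 - 20) = 112*(-25) = -2800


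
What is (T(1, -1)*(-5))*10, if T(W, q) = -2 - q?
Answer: 50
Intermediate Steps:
(T(1, -1)*(-5))*10 = ((-2 - 1*(-1))*(-5))*10 = ((-2 + 1)*(-5))*10 = -1*(-5)*10 = 5*10 = 50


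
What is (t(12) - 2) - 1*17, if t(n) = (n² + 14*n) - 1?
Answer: 292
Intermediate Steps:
t(n) = -1 + n² + 14*n
(t(12) - 2) - 1*17 = ((-1 + 12² + 14*12) - 2) - 1*17 = ((-1 + 144 + 168) - 2) - 17 = (311 - 2) - 17 = 309 - 17 = 292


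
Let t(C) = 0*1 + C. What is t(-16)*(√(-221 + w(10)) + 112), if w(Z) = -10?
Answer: -1792 - 16*I*√231 ≈ -1792.0 - 243.18*I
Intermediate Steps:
t(C) = C (t(C) = 0 + C = C)
t(-16)*(√(-221 + w(10)) + 112) = -16*(√(-221 - 10) + 112) = -16*(√(-231) + 112) = -16*(I*√231 + 112) = -16*(112 + I*√231) = -1792 - 16*I*√231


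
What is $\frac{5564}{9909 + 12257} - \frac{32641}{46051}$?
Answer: $- \frac{233646321}{510383233} \approx -0.45779$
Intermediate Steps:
$\frac{5564}{9909 + 12257} - \frac{32641}{46051} = \frac{5564}{22166} - \frac{32641}{46051} = 5564 \cdot \frac{1}{22166} - \frac{32641}{46051} = \frac{2782}{11083} - \frac{32641}{46051} = - \frac{233646321}{510383233}$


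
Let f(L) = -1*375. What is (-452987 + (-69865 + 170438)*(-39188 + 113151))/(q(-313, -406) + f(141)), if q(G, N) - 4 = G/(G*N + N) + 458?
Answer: 942215193401664/11020151 ≈ 8.5499e+7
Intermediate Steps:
f(L) = -375
q(G, N) = 462 + G/(N + G*N) (q(G, N) = 4 + (G/(G*N + N) + 458) = 4 + (G/(N + G*N) + 458) = 4 + (458 + G/(N + G*N)) = 462 + G/(N + G*N))
(-452987 + (-69865 + 170438)*(-39188 + 113151))/(q(-313, -406) + f(141)) = (-452987 + (-69865 + 170438)*(-39188 + 113151))/((-313 + 462*(-406) + 462*(-313)*(-406))/((-406)*(1 - 313)) - 375) = (-452987 + 100573*73963)/(-1/406*(-313 - 187572 + 58710036)/(-312) - 375) = (-452987 + 7438680799)/(-1/406*(-1/312)*58522151 - 375) = 7438227812/(58522151/126672 - 375) = 7438227812/(11020151/126672) = 7438227812*(126672/11020151) = 942215193401664/11020151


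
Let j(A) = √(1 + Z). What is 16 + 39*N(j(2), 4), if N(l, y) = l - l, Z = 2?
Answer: 16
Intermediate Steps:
j(A) = √3 (j(A) = √(1 + 2) = √3)
N(l, y) = 0
16 + 39*N(j(2), 4) = 16 + 39*0 = 16 + 0 = 16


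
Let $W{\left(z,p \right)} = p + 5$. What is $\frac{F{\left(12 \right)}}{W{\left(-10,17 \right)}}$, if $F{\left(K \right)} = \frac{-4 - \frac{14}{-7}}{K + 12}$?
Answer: $- \frac{1}{264} \approx -0.0037879$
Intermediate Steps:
$W{\left(z,p \right)} = 5 + p$
$F{\left(K \right)} = - \frac{2}{12 + K}$ ($F{\left(K \right)} = \frac{-4 - -2}{12 + K} = \frac{-4 + 2}{12 + K} = - \frac{2}{12 + K}$)
$\frac{F{\left(12 \right)}}{W{\left(-10,17 \right)}} = \frac{\left(-2\right) \frac{1}{12 + 12}}{5 + 17} = \frac{\left(-2\right) \frac{1}{24}}{22} = \left(-2\right) \frac{1}{24} \cdot \frac{1}{22} = \left(- \frac{1}{12}\right) \frac{1}{22} = - \frac{1}{264}$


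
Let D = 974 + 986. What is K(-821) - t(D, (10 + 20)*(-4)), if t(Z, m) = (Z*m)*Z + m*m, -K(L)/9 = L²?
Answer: 454911231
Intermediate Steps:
D = 1960
K(L) = -9*L²
t(Z, m) = m² + m*Z² (t(Z, m) = m*Z² + m² = m² + m*Z²)
K(-821) - t(D, (10 + 20)*(-4)) = -9*(-821)² - (10 + 20)*(-4)*((10 + 20)*(-4) + 1960²) = -9*674041 - 30*(-4)*(30*(-4) + 3841600) = -6066369 - (-120)*(-120 + 3841600) = -6066369 - (-120)*3841480 = -6066369 - 1*(-460977600) = -6066369 + 460977600 = 454911231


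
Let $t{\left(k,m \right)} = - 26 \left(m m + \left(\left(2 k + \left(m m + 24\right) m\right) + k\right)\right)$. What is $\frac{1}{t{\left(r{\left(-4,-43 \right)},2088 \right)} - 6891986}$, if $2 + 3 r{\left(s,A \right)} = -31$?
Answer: $- \frac{1}{236803329656} \approx -4.2229 \cdot 10^{-12}$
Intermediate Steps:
$r{\left(s,A \right)} = -11$ ($r{\left(s,A \right)} = - \frac{2}{3} + \frac{1}{3} \left(-31\right) = - \frac{2}{3} - \frac{31}{3} = -11$)
$t{\left(k,m \right)} = - 78 k - 26 m^{2} - 26 m \left(24 + m^{2}\right)$ ($t{\left(k,m \right)} = - 26 \left(m^{2} + \left(\left(2 k + \left(m^{2} + 24\right) m\right) + k\right)\right) = - 26 \left(m^{2} + \left(\left(2 k + \left(24 + m^{2}\right) m\right) + k\right)\right) = - 26 \left(m^{2} + \left(\left(2 k + m \left(24 + m^{2}\right)\right) + k\right)\right) = - 26 \left(m^{2} + \left(3 k + m \left(24 + m^{2}\right)\right)\right) = - 26 \left(m^{2} + 3 k + m \left(24 + m^{2}\right)\right) = - 78 k - 26 m^{2} - 26 m \left(24 + m^{2}\right)$)
$\frac{1}{t{\left(r{\left(-4,-43 \right)},2088 \right)} - 6891986} = \frac{1}{\left(\left(-624\right) 2088 - -858 - 26 \cdot 2088^{2} - 26 \cdot 2088^{3}\right) - 6891986} = \frac{1}{\left(-1302912 + 858 - 113353344 - 236681782272\right) - 6891986} = \frac{1}{-236796437670 - 6891986} = \frac{1}{-236803329656} = - \frac{1}{236803329656}$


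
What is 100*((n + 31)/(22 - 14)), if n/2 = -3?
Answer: 625/2 ≈ 312.50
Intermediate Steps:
n = -6 (n = 2*(-3) = -6)
100*((n + 31)/(22 - 14)) = 100*((-6 + 31)/(22 - 14)) = 100*(25/8) = 625/2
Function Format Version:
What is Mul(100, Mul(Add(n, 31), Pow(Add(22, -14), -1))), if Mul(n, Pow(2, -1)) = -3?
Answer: Rational(625, 2) ≈ 312.50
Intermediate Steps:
n = -6 (n = Mul(2, -3) = -6)
Mul(100, Mul(Add(n, 31), Pow(Add(22, -14), -1))) = Mul(100, Mul(Add(-6, 31), Pow(Add(22, -14), -1))) = Mul(100, Mul(25, Pow(8, -1))) = Mul(100, Mul(25, Rational(1, 8))) = Mul(100, Rational(25, 8)) = Rational(625, 2)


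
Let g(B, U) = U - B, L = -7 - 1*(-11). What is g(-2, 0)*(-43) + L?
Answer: -82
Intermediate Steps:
L = 4 (L = -7 + 11 = 4)
g(-2, 0)*(-43) + L = (0 - 1*(-2))*(-43) + 4 = (0 + 2)*(-43) + 4 = 2*(-43) + 4 = -86 + 4 = -82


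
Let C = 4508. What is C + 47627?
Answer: 52135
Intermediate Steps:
C + 47627 = 4508 + 47627 = 52135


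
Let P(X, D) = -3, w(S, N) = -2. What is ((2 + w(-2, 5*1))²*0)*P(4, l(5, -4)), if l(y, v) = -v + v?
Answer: 0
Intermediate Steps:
l(y, v) = 0
((2 + w(-2, 5*1))²*0)*P(4, l(5, -4)) = ((2 - 2)²*0)*(-3) = (0²*0)*(-3) = (0*0)*(-3) = 0*(-3) = 0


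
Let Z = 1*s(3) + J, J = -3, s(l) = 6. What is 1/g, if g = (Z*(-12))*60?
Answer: -1/2160 ≈ -0.00046296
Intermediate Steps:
Z = 3 (Z = 1*6 - 3 = 6 - 3 = 3)
g = -2160 (g = (3*(-12))*60 = -36*60 = -2160)
1/g = 1/(-2160) = -1/2160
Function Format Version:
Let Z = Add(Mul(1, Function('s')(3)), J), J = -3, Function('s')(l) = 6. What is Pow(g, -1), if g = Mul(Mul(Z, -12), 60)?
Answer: Rational(-1, 2160) ≈ -0.00046296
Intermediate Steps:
Z = 3 (Z = Add(Mul(1, 6), -3) = Add(6, -3) = 3)
g = -2160 (g = Mul(Mul(3, -12), 60) = Mul(-36, 60) = -2160)
Pow(g, -1) = Pow(-2160, -1) = Rational(-1, 2160)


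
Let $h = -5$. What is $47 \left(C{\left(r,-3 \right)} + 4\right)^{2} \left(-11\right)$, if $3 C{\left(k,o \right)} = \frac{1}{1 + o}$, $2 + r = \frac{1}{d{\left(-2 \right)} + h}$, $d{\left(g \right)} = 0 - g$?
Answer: $- \frac{273493}{36} \approx -7597.0$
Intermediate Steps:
$d{\left(g \right)} = - g$
$r = - \frac{7}{3}$ ($r = -2 + \frac{1}{\left(-1\right) \left(-2\right) - 5} = -2 + \frac{1}{2 - 5} = -2 + \frac{1}{-3} = -2 - \frac{1}{3} = - \frac{7}{3} \approx -2.3333$)
$C{\left(k,o \right)} = \frac{1}{3 \left(1 + o\right)}$
$47 \left(C{\left(r,-3 \right)} + 4\right)^{2} \left(-11\right) = 47 \left(\frac{1}{3 \left(1 - 3\right)} + 4\right)^{2} \left(-11\right) = 47 \left(\frac{1}{3 \left(-2\right)} + 4\right)^{2} \left(-11\right) = 47 \left(\frac{1}{3} \left(- \frac{1}{2}\right) + 4\right)^{2} \left(-11\right) = 47 \left(- \frac{1}{6} + 4\right)^{2} \left(-11\right) = 47 \left(\frac{23}{6}\right)^{2} \left(-11\right) = 47 \cdot \frac{529}{36} \left(-11\right) = \frac{24863}{36} \left(-11\right) = - \frac{273493}{36}$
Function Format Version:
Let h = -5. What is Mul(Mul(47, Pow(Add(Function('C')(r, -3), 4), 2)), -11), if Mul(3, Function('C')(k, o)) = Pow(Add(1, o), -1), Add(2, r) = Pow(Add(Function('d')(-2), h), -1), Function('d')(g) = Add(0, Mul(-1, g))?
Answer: Rational(-273493, 36) ≈ -7597.0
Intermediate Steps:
Function('d')(g) = Mul(-1, g)
r = Rational(-7, 3) (r = Add(-2, Pow(Add(Mul(-1, -2), -5), -1)) = Add(-2, Pow(Add(2, -5), -1)) = Add(-2, Pow(-3, -1)) = Add(-2, Rational(-1, 3)) = Rational(-7, 3) ≈ -2.3333)
Function('C')(k, o) = Mul(Rational(1, 3), Pow(Add(1, o), -1))
Mul(Mul(47, Pow(Add(Function('C')(r, -3), 4), 2)), -11) = Mul(Mul(47, Pow(Add(Mul(Rational(1, 3), Pow(Add(1, -3), -1)), 4), 2)), -11) = Mul(Mul(47, Pow(Add(Mul(Rational(1, 3), Pow(-2, -1)), 4), 2)), -11) = Mul(Mul(47, Pow(Add(Mul(Rational(1, 3), Rational(-1, 2)), 4), 2)), -11) = Mul(Mul(47, Pow(Add(Rational(-1, 6), 4), 2)), -11) = Mul(Mul(47, Pow(Rational(23, 6), 2)), -11) = Mul(Mul(47, Rational(529, 36)), -11) = Mul(Rational(24863, 36), -11) = Rational(-273493, 36)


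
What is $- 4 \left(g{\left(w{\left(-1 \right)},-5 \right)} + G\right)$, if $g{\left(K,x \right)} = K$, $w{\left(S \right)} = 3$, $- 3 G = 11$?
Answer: $\frac{8}{3} \approx 2.6667$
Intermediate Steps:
$G = - \frac{11}{3}$ ($G = \left(- \frac{1}{3}\right) 11 = - \frac{11}{3} \approx -3.6667$)
$- 4 \left(g{\left(w{\left(-1 \right)},-5 \right)} + G\right) = - 4 \left(3 - \frac{11}{3}\right) = \left(-4\right) \left(- \frac{2}{3}\right) = \frac{8}{3}$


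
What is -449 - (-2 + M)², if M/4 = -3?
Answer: -645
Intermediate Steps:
M = -12 (M = 4*(-3) = -12)
-449 - (-2 + M)² = -449 - (-2 - 12)² = -449 - 1*(-14)² = -449 - 1*196 = -449 - 196 = -645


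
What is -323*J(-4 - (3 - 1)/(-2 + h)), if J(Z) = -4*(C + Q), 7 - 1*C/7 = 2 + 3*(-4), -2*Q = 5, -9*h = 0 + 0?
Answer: 150518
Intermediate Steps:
h = 0 (h = -(0 + 0)/9 = -1/9*0 = 0)
Q = -5/2 (Q = -1/2*5 = -5/2 ≈ -2.5000)
C = 119 (C = 49 - 7*(2 + 3*(-4)) = 49 - 7*(2 - 12) = 49 - 7*(-10) = 49 + 70 = 119)
J(Z) = -466 (J(Z) = -4*(119 - 5/2) = -4*233/2 = -466)
-323*J(-4 - (3 - 1)/(-2 + h)) = -323*(-466) = 150518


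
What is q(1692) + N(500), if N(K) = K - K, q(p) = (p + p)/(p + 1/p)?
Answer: 5725728/2862865 ≈ 2.0000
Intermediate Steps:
q(p) = 2*p/(p + 1/p) (q(p) = (2*p)/(p + 1/p) = 2*p/(p + 1/p))
N(K) = 0
q(1692) + N(500) = 2*1692²/(1 + 1692²) + 0 = 2*2862864/(1 + 2862864) + 0 = 2*2862864/2862865 + 0 = 2*2862864*(1/2862865) + 0 = 5725728/2862865 + 0 = 5725728/2862865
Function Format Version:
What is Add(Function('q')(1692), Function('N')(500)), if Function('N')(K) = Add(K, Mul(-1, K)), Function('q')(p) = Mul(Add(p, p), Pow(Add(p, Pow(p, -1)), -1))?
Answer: Rational(5725728, 2862865) ≈ 2.0000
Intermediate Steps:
Function('q')(p) = Mul(2, p, Pow(Add(p, Pow(p, -1)), -1)) (Function('q')(p) = Mul(Mul(2, p), Pow(Add(p, Pow(p, -1)), -1)) = Mul(2, p, Pow(Add(p, Pow(p, -1)), -1)))
Function('N')(K) = 0
Add(Function('q')(1692), Function('N')(500)) = Add(Mul(2, Pow(1692, 2), Pow(Add(1, Pow(1692, 2)), -1)), 0) = Add(Mul(2, 2862864, Pow(Add(1, 2862864), -1)), 0) = Add(Mul(2, 2862864, Pow(2862865, -1)), 0) = Add(Mul(2, 2862864, Rational(1, 2862865)), 0) = Add(Rational(5725728, 2862865), 0) = Rational(5725728, 2862865)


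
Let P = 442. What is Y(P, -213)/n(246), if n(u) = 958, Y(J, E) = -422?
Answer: -211/479 ≈ -0.44050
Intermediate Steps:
Y(P, -213)/n(246) = -422/958 = -422*1/958 = -211/479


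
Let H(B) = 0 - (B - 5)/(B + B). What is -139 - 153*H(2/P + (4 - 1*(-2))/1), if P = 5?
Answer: -7825/64 ≈ -122.27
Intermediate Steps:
H(B) = -(-5 + B)/(2*B) (H(B) = 0 - (-5 + B)/(2*B) = -(-5 + B)/(2*B))
-139 - 153*H(2/P + (4 - 1*(-2))/1) = -139 - 153*(5 - (2/5 + (4 - 1*(-2))/1))/(2*(2/5 + (4 - 1*(-2))/1)) = -139 - 153*(5 - (2*(⅕) + (4 + 2)*1))/(2*(2*(⅕) + (4 + 2)*1)) = -139 - 153*(5 - (⅖ + 6*1))/(2*(⅖ + 6*1)) = -139 - 153*(5 - (⅖ + 6))/(2*(⅖ + 6)) = -139 - 153*(5 - 1*32/5)/(2*32/5) = -139 - 153*5*(5 - 32/5)/(2*32) = -139 - 153*5*(-7)/(2*32*5) = -139 - 153*(-7/64) = -139 + 1071/64 = -7825/64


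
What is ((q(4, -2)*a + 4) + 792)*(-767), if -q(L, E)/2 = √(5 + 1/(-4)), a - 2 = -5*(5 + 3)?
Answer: -610532 - 29146*√19 ≈ -7.3758e+5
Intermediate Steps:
a = -38 (a = 2 - 5*(5 + 3) = 2 - 5*8 = 2 - 40 = -38)
q(L, E) = -√19 (q(L, E) = -2*√(5 + 1/(-4)) = -2*√(5 - ¼) = -√19)
((q(4, -2)*a + 4) + 792)*(-767) = ((-√19*(-38) + 4) + 792)*(-767) = ((38*√19 + 4) + 792)*(-767) = ((4 + 38*√19) + 792)*(-767) = (796 + 38*√19)*(-767) = -610532 - 29146*√19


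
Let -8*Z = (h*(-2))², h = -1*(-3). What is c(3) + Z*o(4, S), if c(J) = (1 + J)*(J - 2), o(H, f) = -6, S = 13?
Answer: 31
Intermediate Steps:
h = 3
c(J) = (1 + J)*(-2 + J)
Z = -9/2 (Z = -(3*(-2))²/8 = -⅛*(-6)² = -⅛*36 = -9/2 ≈ -4.5000)
c(3) + Z*o(4, S) = (-2 + 3² - 1*3) - 9/2*(-6) = (-2 + 9 - 3) + 27 = 4 + 27 = 31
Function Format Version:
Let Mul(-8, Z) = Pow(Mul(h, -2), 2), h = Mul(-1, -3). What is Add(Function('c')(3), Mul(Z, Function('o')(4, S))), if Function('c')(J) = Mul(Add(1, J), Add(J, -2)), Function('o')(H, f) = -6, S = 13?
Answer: 31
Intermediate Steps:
h = 3
Function('c')(J) = Mul(Add(1, J), Add(-2, J))
Z = Rational(-9, 2) (Z = Mul(Rational(-1, 8), Pow(Mul(3, -2), 2)) = Mul(Rational(-1, 8), Pow(-6, 2)) = Mul(Rational(-1, 8), 36) = Rational(-9, 2) ≈ -4.5000)
Add(Function('c')(3), Mul(Z, Function('o')(4, S))) = Add(Add(-2, Pow(3, 2), Mul(-1, 3)), Mul(Rational(-9, 2), -6)) = Add(Add(-2, 9, -3), 27) = Add(4, 27) = 31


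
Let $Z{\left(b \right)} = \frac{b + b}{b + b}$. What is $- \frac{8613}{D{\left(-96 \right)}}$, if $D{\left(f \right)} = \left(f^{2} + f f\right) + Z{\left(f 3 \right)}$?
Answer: $- \frac{8613}{18433} \approx -0.46726$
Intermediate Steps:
$Z{\left(b \right)} = 1$ ($Z{\left(b \right)} = \frac{2 b}{2 b} = 2 b \frac{1}{2 b} = 1$)
$D{\left(f \right)} = 1 + 2 f^{2}$ ($D{\left(f \right)} = \left(f^{2} + f f\right) + 1 = \left(f^{2} + f^{2}\right) + 1 = 2 f^{2} + 1 = 1 + 2 f^{2}$)
$- \frac{8613}{D{\left(-96 \right)}} = - \frac{8613}{1 + 2 \left(-96\right)^{2}} = - \frac{8613}{1 + 2 \cdot 9216} = - \frac{8613}{1 + 18432} = - \frac{8613}{18433}$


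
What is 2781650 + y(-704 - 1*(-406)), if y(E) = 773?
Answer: 2782423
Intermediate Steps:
2781650 + y(-704 - 1*(-406)) = 2781650 + 773 = 2782423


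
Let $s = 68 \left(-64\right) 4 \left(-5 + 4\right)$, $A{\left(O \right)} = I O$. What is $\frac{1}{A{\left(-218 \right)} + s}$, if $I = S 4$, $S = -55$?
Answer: $\frac{1}{65368} \approx 1.5298 \cdot 10^{-5}$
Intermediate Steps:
$I = -220$ ($I = \left(-55\right) 4 = -220$)
$A{\left(O \right)} = - 220 O$
$s = 17408$ ($s = - 4352 \cdot 4 \left(-1\right) = \left(-4352\right) \left(-4\right) = 17408$)
$\frac{1}{A{\left(-218 \right)} + s} = \frac{1}{\left(-220\right) \left(-218\right) + 17408} = \frac{1}{47960 + 17408} = \frac{1}{65368}$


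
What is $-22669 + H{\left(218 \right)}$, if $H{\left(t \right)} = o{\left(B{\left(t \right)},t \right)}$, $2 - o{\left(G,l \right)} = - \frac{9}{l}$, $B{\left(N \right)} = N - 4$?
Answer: $- \frac{4941397}{218} \approx -22667.0$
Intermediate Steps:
$B{\left(N \right)} = -4 + N$
$o{\left(G,l \right)} = 2 + \frac{9}{l}$ ($o{\left(G,l \right)} = 2 - - \frac{9}{l} = 2 + \frac{9}{l}$)
$H{\left(t \right)} = 2 + \frac{9}{t}$
$-22669 + H{\left(218 \right)} = -22669 + \left(2 + \frac{9}{218}\right) = -22669 + \frac{445}{218} = - \frac{4941397}{218}$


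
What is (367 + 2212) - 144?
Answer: 2435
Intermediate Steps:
(367 + 2212) - 144 = 2579 - 144 = 2435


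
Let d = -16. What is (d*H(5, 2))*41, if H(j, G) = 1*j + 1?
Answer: -3936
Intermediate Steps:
H(j, G) = 1 + j (H(j, G) = j + 1 = 1 + j)
(d*H(5, 2))*41 = -16*(1 + 5)*41 = -16*6*41 = -96*41 = -3936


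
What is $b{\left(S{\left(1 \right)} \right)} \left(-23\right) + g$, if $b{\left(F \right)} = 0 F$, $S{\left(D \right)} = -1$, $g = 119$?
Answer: $119$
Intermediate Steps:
$b{\left(F \right)} = 0$
$b{\left(S{\left(1 \right)} \right)} \left(-23\right) + g = 0 \left(-23\right) + 119 = 0 + 119 = 119$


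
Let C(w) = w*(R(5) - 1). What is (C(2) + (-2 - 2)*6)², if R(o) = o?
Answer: 256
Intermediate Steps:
C(w) = 4*w (C(w) = w*(5 - 1) = w*4 = 4*w)
(C(2) + (-2 - 2)*6)² = (4*2 + (-2 - 2)*6)² = (8 - 4*6)² = (8 - 24)² = (-16)² = 256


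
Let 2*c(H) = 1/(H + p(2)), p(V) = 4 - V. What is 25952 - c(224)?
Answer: 11730303/452 ≈ 25952.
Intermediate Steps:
c(H) = 1/(2*(2 + H)) (c(H) = 1/(2*(H + (4 - 1*2))) = 1/(2*(H + (4 - 2))) = 1/(2*(H + 2)) = 1/(2*(2 + H)))
25952 - c(224) = 25952 - 1/(2*(2 + 224)) = 25952 - 1/(2*226) = 25952 - 1*1/452 = 25952 - 1/452 = 11730303/452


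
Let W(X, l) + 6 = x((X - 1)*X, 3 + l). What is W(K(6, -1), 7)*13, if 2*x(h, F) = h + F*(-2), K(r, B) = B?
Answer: -195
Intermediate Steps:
x(h, F) = h/2 - F (x(h, F) = (h + F*(-2))/2 = (h - 2*F)/2 = h/2 - F)
W(X, l) = -9 - l + X*(-1 + X)/2 (W(X, l) = -6 + (((X - 1)*X)/2 - (3 + l)) = -6 + (((-1 + X)*X)/2 + (-3 - l)) = -6 + ((X*(-1 + X))/2 + (-3 - l)) = -6 + (X*(-1 + X)/2 + (-3 - l)) = -6 + (-3 - l + X*(-1 + X)/2) = -9 - l + X*(-1 + X)/2)
W(K(6, -1), 7)*13 = (-9 - 1*7 + (½)*(-1)*(-1 - 1))*13 = (-9 - 7 + (½)*(-1)*(-2))*13 = (-9 - 7 + 1)*13 = -15*13 = -195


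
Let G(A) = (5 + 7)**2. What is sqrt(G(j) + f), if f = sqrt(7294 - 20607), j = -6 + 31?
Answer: sqrt(144 + I*sqrt(13313)) ≈ 12.816 + 4.5013*I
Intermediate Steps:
j = 25
G(A) = 144 (G(A) = 12**2 = 144)
f = I*sqrt(13313) (f = sqrt(-13313) = I*sqrt(13313) ≈ 115.38*I)
sqrt(G(j) + f) = sqrt(144 + I*sqrt(13313))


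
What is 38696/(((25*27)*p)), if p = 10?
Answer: 19348/3375 ≈ 5.7327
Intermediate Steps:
38696/(((25*27)*p)) = 38696/(((25*27)*10)) = 38696/((675*10)) = 38696/6750 = 38696*(1/6750) = 19348/3375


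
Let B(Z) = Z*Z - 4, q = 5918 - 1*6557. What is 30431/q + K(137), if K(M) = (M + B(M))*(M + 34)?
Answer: 2065372207/639 ≈ 3.2322e+6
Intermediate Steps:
q = -639 (q = 5918 - 6557 = -639)
B(Z) = -4 + Z**2 (B(Z) = Z**2 - 4 = -4 + Z**2)
K(M) = (34 + M)*(-4 + M + M**2) (K(M) = (M + (-4 + M**2))*(M + 34) = (-4 + M + M**2)*(34 + M) = (34 + M)*(-4 + M + M**2))
30431/q + K(137) = 30431/(-639) + (-136 + 137**3 + 30*137 + 35*137**2) = 30431*(-1/639) + (-136 + 2571353 + 4110 + 35*18769) = -30431/639 + (-136 + 2571353 + 4110 + 656915) = -30431/639 + 3232242 = 2065372207/639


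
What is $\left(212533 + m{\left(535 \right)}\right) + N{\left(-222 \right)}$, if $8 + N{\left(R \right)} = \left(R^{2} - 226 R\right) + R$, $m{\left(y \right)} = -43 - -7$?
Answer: $311723$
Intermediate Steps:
$m{\left(y \right)} = -36$ ($m{\left(y \right)} = -43 + 7 = -36$)
$N{\left(R \right)} = -8 + R^{2} - 225 R$ ($N{\left(R \right)} = -8 + \left(\left(R^{2} - 226 R\right) + R\right) = -8 + \left(R^{2} - 225 R\right) = -8 + R^{2} - 225 R$)
$\left(212533 + m{\left(535 \right)}\right) + N{\left(-222 \right)} = \left(212533 - 36\right) - \left(-49942 - 49284\right) = 212497 + \left(-8 + 49284 + 49950\right) = 212497 + 99226 = 311723$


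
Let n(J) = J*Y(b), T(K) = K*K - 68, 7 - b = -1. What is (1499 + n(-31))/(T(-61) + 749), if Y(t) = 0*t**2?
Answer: 1499/4402 ≈ 0.34053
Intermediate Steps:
b = 8 (b = 7 - 1*(-1) = 7 + 1 = 8)
Y(t) = 0
T(K) = -68 + K**2 (T(K) = K**2 - 68 = -68 + K**2)
n(J) = 0 (n(J) = J*0 = 0)
(1499 + n(-31))/(T(-61) + 749) = (1499 + 0)/((-68 + (-61)**2) + 749) = 1499/((-68 + 3721) + 749) = 1499/(3653 + 749) = 1499/4402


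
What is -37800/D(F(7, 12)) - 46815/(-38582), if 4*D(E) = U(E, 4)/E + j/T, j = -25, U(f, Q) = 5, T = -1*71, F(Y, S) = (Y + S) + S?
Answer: -1283969717745/4359766 ≈ -2.9450e+5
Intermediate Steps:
F(Y, S) = Y + 2*S (F(Y, S) = (S + Y) + S = Y + 2*S)
T = -71
D(E) = 25/284 + 5/(4*E) (D(E) = (5/E - 25/(-71))/4 = (5/E - 25*(-1/71))/4 = (5/E + 25/71)/4 = (25/71 + 5/E)/4 = 25/284 + 5/(4*E))
-37800/D(F(7, 12)) - 46815/(-38582) = -37800*284*(7 + 2*12)/(5*(71 + 5*(7 + 2*12))) - 46815/(-38582) = -37800*284*(7 + 24)/(5*(71 + 5*(7 + 24))) - 46815*(-1/38582) = -37800*8804/(5*(71 + 5*31)) + 46815/38582 = -37800*8804/(5*(71 + 155)) + 46815/38582 = -37800/((5/284)*(1/31)*226) + 46815/38582 = -37800/565/4402 + 46815/38582 = -37800*4402/565 + 46815/38582 = -33279120/113 + 46815/38582 = -1283969717745/4359766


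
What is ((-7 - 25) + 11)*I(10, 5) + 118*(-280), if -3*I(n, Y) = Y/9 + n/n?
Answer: -297262/9 ≈ -33029.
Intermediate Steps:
I(n, Y) = -⅓ - Y/27 (I(n, Y) = -(Y/9 + n/n)/3 = -(Y*(⅑) + 1)/3 = -(Y/9 + 1)/3 = -(1 + Y/9)/3 = -⅓ - Y/27)
((-7 - 25) + 11)*I(10, 5) + 118*(-280) = ((-7 - 25) + 11)*(-⅓ - 1/27*5) + 118*(-280) = (-32 + 11)*(-⅓ - 5/27) - 33040 = -21*(-14/27) - 33040 = 98/9 - 33040 = -297262/9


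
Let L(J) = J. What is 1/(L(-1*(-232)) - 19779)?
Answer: -1/19547 ≈ -5.1159e-5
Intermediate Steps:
1/(L(-1*(-232)) - 19779) = 1/(-1*(-232) - 19779) = 1/(232 - 19779) = 1/(-19547) = -1/19547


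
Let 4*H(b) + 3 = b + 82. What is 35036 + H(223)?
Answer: 70223/2 ≈ 35112.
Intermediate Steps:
H(b) = 79/4 + b/4 (H(b) = -3/4 + (b + 82)/4 = -3/4 + (82 + b)/4 = -3/4 + (41/2 + b/4) = 79/4 + b/4)
35036 + H(223) = 35036 + (79/4 + (1/4)*223) = 35036 + (79/4 + 223/4) = 35036 + 151/2 = 70223/2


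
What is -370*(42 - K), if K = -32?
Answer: -27380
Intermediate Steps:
-370*(42 - K) = -370*(42 - 1*(-32)) = -370*(42 + 32) = -370*74 = -27380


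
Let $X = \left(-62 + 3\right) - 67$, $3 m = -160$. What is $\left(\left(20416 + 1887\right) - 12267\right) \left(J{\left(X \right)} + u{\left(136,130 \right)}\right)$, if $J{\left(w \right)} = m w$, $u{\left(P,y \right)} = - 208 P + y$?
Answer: $-215151768$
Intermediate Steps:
$m = - \frac{160}{3}$ ($m = \frac{1}{3} \left(-160\right) = - \frac{160}{3} \approx -53.333$)
$u{\left(P,y \right)} = y - 208 P$
$X = -126$ ($X = -59 - 67 = -126$)
$J{\left(w \right)} = - \frac{160 w}{3}$
$\left(\left(20416 + 1887\right) - 12267\right) \left(J{\left(X \right)} + u{\left(136,130 \right)}\right) = \left(\left(20416 + 1887\right) - 12267\right) \left(\left(- \frac{160}{3}\right) \left(-126\right) + \left(130 - 28288\right)\right) = \left(22303 - 12267\right) \left(6720 + \left(130 - 28288\right)\right) = 10036 \left(6720 - 28158\right) = 10036 \left(-21438\right) = -215151768$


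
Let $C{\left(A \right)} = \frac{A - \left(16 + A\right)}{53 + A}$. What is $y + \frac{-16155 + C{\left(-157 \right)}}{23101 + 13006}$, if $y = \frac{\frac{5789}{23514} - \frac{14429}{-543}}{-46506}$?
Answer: $- \frac{4624631676762917}{10323009448389196} \approx -0.44799$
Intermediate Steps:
$C{\left(A \right)} = - \frac{16}{53 + A}$
$y = - \frac{12682479}{21992346356}$ ($y = \left(5789 \cdot \frac{1}{23514} - - \frac{14429}{543}\right) \left(- \frac{1}{46506}\right) = \left(\frac{5789}{23514} + \frac{14429}{543}\right) \left(- \frac{1}{46506}\right) = \frac{38047437}{1418678} \left(- \frac{1}{46506}\right) = - \frac{12682479}{21992346356} \approx -0.00057668$)
$y + \frac{-16155 + C{\left(-157 \right)}}{23101 + 13006} = - \frac{12682479}{21992346356} + \frac{-16155 - \frac{16}{53 - 157}}{23101 + 13006} = - \frac{12682479}{21992346356} + \frac{-16155 - \frac{16}{-104}}{36107} = - \frac{12682479}{21992346356} + \left(-16155 - - \frac{2}{13}\right) \frac{1}{36107} = - \frac{12682479}{21992346356} + \left(-16155 + \frac{2}{13}\right) \frac{1}{36107} = - \frac{12682479}{21992346356} - \frac{210013}{469391} = - \frac{4624631676762917}{10323009448389196}$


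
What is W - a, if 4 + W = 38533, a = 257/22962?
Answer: 884702641/22962 ≈ 38529.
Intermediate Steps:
a = 257/22962 (a = 257*(1/22962) = 257/22962 ≈ 0.011192)
W = 38529 (W = -4 + 38533 = 38529)
W - a = 38529 - 1*257/22962 = 38529 - 257/22962 = 884702641/22962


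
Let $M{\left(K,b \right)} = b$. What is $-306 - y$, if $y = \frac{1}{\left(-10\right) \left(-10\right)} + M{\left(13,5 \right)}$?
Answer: $- \frac{31101}{100} \approx -311.01$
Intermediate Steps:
$y = \frac{501}{100}$ ($y = \frac{1}{\left(-10\right) \left(-10\right)} + 5 = \frac{1}{100} + 5 = \frac{501}{100} \approx 5.01$)
$-306 - y = -306 - \frac{501}{100} = - \frac{31101}{100}$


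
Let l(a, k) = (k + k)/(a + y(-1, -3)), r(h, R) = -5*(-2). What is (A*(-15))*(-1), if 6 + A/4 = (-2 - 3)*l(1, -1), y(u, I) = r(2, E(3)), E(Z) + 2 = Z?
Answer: -3360/11 ≈ -305.45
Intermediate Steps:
E(Z) = -2 + Z
r(h, R) = 10
y(u, I) = 10
l(a, k) = 2*k/(10 + a) (l(a, k) = (k + k)/(a + 10) = (2*k)/(10 + a) = 2*k/(10 + a))
A = -224/11 (A = -24 + 4*((-2 - 3)*(2*(-1)/(10 + 1))) = -24 + 4*(-10*(-1)/11) = -24 + 4*(-5*(-2/11)) = -24 + 4*(10/11) = -24 + 40/11 = -224/11 ≈ -20.364)
(A*(-15))*(-1) = -224/11*(-15)*(-1) = (3360/11)*(-1) = -3360/11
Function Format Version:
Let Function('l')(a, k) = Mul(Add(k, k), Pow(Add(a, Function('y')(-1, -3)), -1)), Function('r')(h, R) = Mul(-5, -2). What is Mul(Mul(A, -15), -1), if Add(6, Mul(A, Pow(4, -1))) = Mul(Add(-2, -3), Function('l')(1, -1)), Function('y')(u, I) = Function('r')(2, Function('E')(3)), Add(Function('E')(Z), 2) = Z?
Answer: Rational(-3360, 11) ≈ -305.45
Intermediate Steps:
Function('E')(Z) = Add(-2, Z)
Function('r')(h, R) = 10
Function('y')(u, I) = 10
Function('l')(a, k) = Mul(2, k, Pow(Add(10, a), -1)) (Function('l')(a, k) = Mul(Add(k, k), Pow(Add(a, 10), -1)) = Mul(Mul(2, k), Pow(Add(10, a), -1)) = Mul(2, k, Pow(Add(10, a), -1)))
A = Rational(-224, 11) (A = Add(-24, Mul(4, Mul(Add(-2, -3), Mul(2, -1, Pow(Add(10, 1), -1))))) = Add(-24, Mul(4, Mul(-5, Mul(2, -1, Pow(11, -1))))) = Add(-24, Mul(4, Mul(-5, Mul(2, -1, Rational(1, 11))))) = Add(-24, Mul(4, Mul(-5, Rational(-2, 11)))) = Add(-24, Mul(4, Rational(10, 11))) = Add(-24, Rational(40, 11)) = Rational(-224, 11) ≈ -20.364)
Mul(Mul(A, -15), -1) = Mul(Mul(Rational(-224, 11), -15), -1) = Mul(Rational(3360, 11), -1) = Rational(-3360, 11)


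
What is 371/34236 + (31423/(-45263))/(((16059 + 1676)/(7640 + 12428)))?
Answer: -21291294530149/27482582845980 ≈ -0.77472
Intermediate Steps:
371/34236 + (31423/(-45263))/(((16059 + 1676)/(7640 + 12428))) = 371*(1/34236) + (31423*(-1/45263))/((17735/20068)) = 371/34236 - 31423/(45263*(17735*(1/20068))) = 371/34236 - 31423/(45263*17735/20068) = 371/34236 - 31423/45263*20068/17735 = 371/34236 - 630596764/802739305 = -21291294530149/27482582845980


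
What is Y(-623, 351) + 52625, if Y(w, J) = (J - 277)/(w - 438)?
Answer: 55835051/1061 ≈ 52625.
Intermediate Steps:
Y(w, J) = (-277 + J)/(-438 + w)
Y(-623, 351) + 52625 = (-277 + 351)/(-438 - 623) + 52625 = 74/(-1061) + 52625 = -1/1061*74 + 52625 = -74/1061 + 52625 = 55835051/1061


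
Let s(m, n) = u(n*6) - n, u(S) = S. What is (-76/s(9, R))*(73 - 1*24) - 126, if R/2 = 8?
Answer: -3451/20 ≈ -172.55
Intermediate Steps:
R = 16 (R = 2*8 = 16)
s(m, n) = 5*n (s(m, n) = n*6 - n = 6*n - n = 5*n)
(-76/s(9, R))*(73 - 1*24) - 126 = (-76/(5*16))*(73 - 1*24) - 126 = (-76/80)*(73 - 24) - 126 = -76*1/80*49 - 126 = -19/20*49 - 126 = -931/20 - 126 = -3451/20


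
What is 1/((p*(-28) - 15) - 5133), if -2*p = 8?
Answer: -1/5036 ≈ -0.00019857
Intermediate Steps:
p = -4 (p = -½*8 = -4)
1/((p*(-28) - 15) - 5133) = 1/((-4*(-28) - 15) - 5133) = 1/((112 - 15) - 5133) = 1/(97 - 5133) = 1/(-5036) = -1/5036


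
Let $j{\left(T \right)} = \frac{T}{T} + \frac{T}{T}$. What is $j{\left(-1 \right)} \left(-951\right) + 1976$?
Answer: $74$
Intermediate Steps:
$j{\left(T \right)} = 2$ ($j{\left(T \right)} = 1 + 1 = 2$)
$j{\left(-1 \right)} \left(-951\right) + 1976 = 2 \left(-951\right) + 1976 = -1902 + 1976 = 74$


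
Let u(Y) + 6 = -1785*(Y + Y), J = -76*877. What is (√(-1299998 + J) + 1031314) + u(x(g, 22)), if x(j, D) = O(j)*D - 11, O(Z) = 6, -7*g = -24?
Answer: 599338 + 15*I*√6074 ≈ 5.9934e+5 + 1169.0*I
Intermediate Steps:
g = 24/7 (g = -⅐*(-24) = 24/7 ≈ 3.4286)
J = -66652
x(j, D) = -11 + 6*D (x(j, D) = 6*D - 11 = -11 + 6*D)
u(Y) = -6 - 3570*Y (u(Y) = -6 - 1785*(Y + Y) = -6 - 3570*Y)
(√(-1299998 + J) + 1031314) + u(x(g, 22)) = (√(-1299998 - 66652) + 1031314) + (-6 - 3570*(-11 + 6*22)) = (√(-1366650) + 1031314) + (-6 - 3570*(-11 + 132)) = (15*I*√6074 + 1031314) + (-6 - 3570*121) = (1031314 + 15*I*√6074) + (-6 - 431970) = (1031314 + 15*I*√6074) - 431976 = 599338 + 15*I*√6074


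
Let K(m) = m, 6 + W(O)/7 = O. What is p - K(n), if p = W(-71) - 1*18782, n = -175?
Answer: -19146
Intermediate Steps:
W(O) = -42 + 7*O
p = -19321 (p = (-42 + 7*(-71)) - 1*18782 = (-42 - 497) - 18782 = -539 - 18782 = -19321)
p - K(n) = -19321 - 1*(-175) = -19321 + 175 = -19146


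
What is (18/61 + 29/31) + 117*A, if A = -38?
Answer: -8405059/1891 ≈ -4444.8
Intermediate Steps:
(18/61 + 29/31) + 117*A = (18/61 + 29/31) + 117*(-38) = (18*(1/61) + 29*(1/31)) - 4446 = (18/61 + 29/31) - 4446 = 2327/1891 - 4446 = -8405059/1891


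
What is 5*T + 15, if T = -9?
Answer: -30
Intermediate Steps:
5*T + 15 = 5*(-9) + 15 = -45 + 15 = -30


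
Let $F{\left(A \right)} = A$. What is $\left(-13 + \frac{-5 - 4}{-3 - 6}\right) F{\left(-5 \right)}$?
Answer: $60$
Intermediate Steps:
$\left(-13 + \frac{-5 - 4}{-3 - 6}\right) F{\left(-5 \right)} = \left(-13 + \frac{-5 - 4}{-3 - 6}\right) \left(-5\right) = \left(-13 - \frac{9}{-9}\right) \left(-5\right) = \left(-13 - -1\right) \left(-5\right) = \left(-13 + 1\right) \left(-5\right) = \left(-12\right) \left(-5\right) = 60$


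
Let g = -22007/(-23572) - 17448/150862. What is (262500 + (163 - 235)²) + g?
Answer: 475959542131777/1778059532 ≈ 2.6769e+5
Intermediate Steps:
g = 1454367889/1778059532 (g = -22007*(-1/23572) - 17448*1/150862 = 22007/23572 - 8724/75431 = 1454367889/1778059532 ≈ 0.81795)
(262500 + (163 - 235)²) + g = (262500 + (163 - 235)²) + 1454367889/1778059532 = (262500 + (-72)²) + 1454367889/1778059532 = (262500 + 5184) + 1454367889/1778059532 = 267684 + 1454367889/1778059532 = 475959542131777/1778059532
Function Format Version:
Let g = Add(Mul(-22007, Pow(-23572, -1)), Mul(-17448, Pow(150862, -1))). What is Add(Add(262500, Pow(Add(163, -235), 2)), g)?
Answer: Rational(475959542131777, 1778059532) ≈ 2.6769e+5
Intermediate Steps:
g = Rational(1454367889, 1778059532) (g = Add(Mul(-22007, Rational(-1, 23572)), Mul(-17448, Rational(1, 150862))) = Add(Rational(22007, 23572), Rational(-8724, 75431)) = Rational(1454367889, 1778059532) ≈ 0.81795)
Add(Add(262500, Pow(Add(163, -235), 2)), g) = Add(Add(262500, Pow(Add(163, -235), 2)), Rational(1454367889, 1778059532)) = Add(Add(262500, Pow(-72, 2)), Rational(1454367889, 1778059532)) = Add(Add(262500, 5184), Rational(1454367889, 1778059532)) = Add(267684, Rational(1454367889, 1778059532)) = Rational(475959542131777, 1778059532)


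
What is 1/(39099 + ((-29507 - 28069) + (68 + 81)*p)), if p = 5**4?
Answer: 1/74648 ≈ 1.3396e-5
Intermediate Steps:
p = 625
1/(39099 + ((-29507 - 28069) + (68 + 81)*p)) = 1/(39099 + ((-29507 - 28069) + (68 + 81)*625)) = 1/(39099 + (-57576 + 149*625)) = 1/(39099 + (-57576 + 93125)) = 1/(39099 + 35549) = 1/74648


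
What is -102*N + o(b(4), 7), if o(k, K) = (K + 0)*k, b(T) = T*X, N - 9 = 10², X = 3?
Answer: -11034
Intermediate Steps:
N = 109 (N = 9 + 10² = 9 + 100 = 109)
b(T) = 3*T (b(T) = T*3 = 3*T)
o(k, K) = K*k
-102*N + o(b(4), 7) = -102*109 + 7*(3*4) = -11118 + 7*12 = -11118 + 84 = -11034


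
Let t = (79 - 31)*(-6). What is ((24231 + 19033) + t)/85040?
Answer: 2686/5315 ≈ 0.50536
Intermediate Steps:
t = -288 (t = 48*(-6) = -288)
((24231 + 19033) + t)/85040 = ((24231 + 19033) - 288)/85040 = (43264 - 288)*(1/85040) = 42976*(1/85040) = 2686/5315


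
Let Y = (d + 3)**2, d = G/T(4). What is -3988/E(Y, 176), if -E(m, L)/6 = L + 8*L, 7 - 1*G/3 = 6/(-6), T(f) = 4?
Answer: 997/2376 ≈ 0.41961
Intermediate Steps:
G = 24 (G = 21 - 18/(-6) = 21 - 18*(-1)/6 = 21 - 3*(-1) = 21 + 3 = 24)
d = 6 (d = 24/4 = 24*(1/4) = 6)
Y = 81 (Y = (6 + 3)**2 = 9**2 = 81)
E(m, L) = -54*L (E(m, L) = -6*(L + 8*L) = -54*L)
-3988/E(Y, 176) = -3988/((-54*176)) = -3988/(-9504) = -3988*(-1/9504) = 997/2376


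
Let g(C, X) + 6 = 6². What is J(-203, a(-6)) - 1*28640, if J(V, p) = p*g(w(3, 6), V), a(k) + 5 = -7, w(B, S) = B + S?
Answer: -29000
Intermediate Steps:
a(k) = -12 (a(k) = -5 - 7 = -12)
g(C, X) = 30 (g(C, X) = -6 + 6² = -6 + 36 = 30)
J(V, p) = 30*p (J(V, p) = p*30 = 30*p)
J(-203, a(-6)) - 1*28640 = 30*(-12) - 1*28640 = -360 - 28640 = -29000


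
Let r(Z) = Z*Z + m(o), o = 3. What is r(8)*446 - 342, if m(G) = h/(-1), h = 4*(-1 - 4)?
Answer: 37122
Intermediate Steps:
h = -20 (h = 4*(-5) = -20)
m(G) = 20 (m(G) = -20/(-1) = -20*(-1) = 20)
r(Z) = 20 + Z² (r(Z) = Z*Z + 20 = Z² + 20 = 20 + Z²)
r(8)*446 - 342 = (20 + 8²)*446 - 342 = (20 + 64)*446 - 342 = 84*446 - 342 = 37464 - 342 = 37122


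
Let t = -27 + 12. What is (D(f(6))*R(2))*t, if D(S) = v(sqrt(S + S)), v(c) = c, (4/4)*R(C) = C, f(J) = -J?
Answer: -60*I*sqrt(3) ≈ -103.92*I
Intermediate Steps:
R(C) = C
D(S) = sqrt(2)*sqrt(S) (D(S) = sqrt(S + S) = sqrt(2*S) = sqrt(2)*sqrt(S))
t = -15
(D(f(6))*R(2))*t = ((sqrt(2)*sqrt(-1*6))*2)*(-15) = ((sqrt(2)*sqrt(-6))*2)*(-15) = ((sqrt(2)*(I*sqrt(6)))*2)*(-15) = ((2*I*sqrt(3))*2)*(-15) = (4*I*sqrt(3))*(-15) = -60*I*sqrt(3)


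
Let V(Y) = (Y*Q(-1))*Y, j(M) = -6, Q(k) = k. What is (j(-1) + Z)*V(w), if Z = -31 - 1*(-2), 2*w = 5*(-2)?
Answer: 875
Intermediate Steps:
w = -5 (w = (5*(-2))/2 = (½)*(-10) = -5)
Z = -29 (Z = -31 + 2 = -29)
V(Y) = -Y² (V(Y) = (Y*(-1))*Y = (-Y)*Y = -Y²)
(j(-1) + Z)*V(w) = (-6 - 29)*(-1*(-5)²) = -(-35)*25 = -35*(-25) = 875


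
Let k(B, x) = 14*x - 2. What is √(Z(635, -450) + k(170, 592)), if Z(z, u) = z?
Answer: √8921 ≈ 94.451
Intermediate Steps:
k(B, x) = -2 + 14*x
√(Z(635, -450) + k(170, 592)) = √(635 + (-2 + 14*592)) = √(635 + (-2 + 8288)) = √(635 + 8286) = √8921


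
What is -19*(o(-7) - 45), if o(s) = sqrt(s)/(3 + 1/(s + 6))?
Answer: 855 - 19*I*sqrt(7)/2 ≈ 855.0 - 25.135*I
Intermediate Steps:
o(s) = sqrt(s)/(3 + 1/(6 + s))
-19*(o(-7) - 45) = -19*(sqrt(-7)*(6 - 7)/(19 + 3*(-7)) - 45) = -19*((I*sqrt(7))*(-1)/(19 - 21) - 45) = -19*((I*sqrt(7))*(-1)/(-2) - 45) = -19*((I*sqrt(7))*(-1/2)*(-1) - 45) = -19*(I*sqrt(7)/2 - 45) = -19*(-45 + I*sqrt(7)/2) = 855 - 19*I*sqrt(7)/2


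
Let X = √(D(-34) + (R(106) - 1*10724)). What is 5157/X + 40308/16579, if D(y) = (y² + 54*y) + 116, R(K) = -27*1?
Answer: 40308/16579 - 5157*I*√11315/11315 ≈ 2.4313 - 48.481*I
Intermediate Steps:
R(K) = -27
D(y) = 116 + y² + 54*y
X = I*√11315 (X = √((116 + (-34)² + 54*(-34)) + (-27 - 1*10724)) = √((116 + 1156 - 1836) + (-27 - 10724)) = √(-564 - 10751) = √(-11315) = I*√11315 ≈ 106.37*I)
5157/X + 40308/16579 = 5157/((I*√11315)) + 40308/16579 = 5157*(-I*√11315/11315) + 40308*(1/16579) = -5157*I*√11315/11315 + 40308/16579 = 40308/16579 - 5157*I*√11315/11315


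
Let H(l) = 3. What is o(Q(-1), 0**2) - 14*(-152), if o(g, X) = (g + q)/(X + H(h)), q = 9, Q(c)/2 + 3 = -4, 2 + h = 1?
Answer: 6379/3 ≈ 2126.3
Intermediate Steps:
h = -1 (h = -2 + 1 = -1)
Q(c) = -14 (Q(c) = -6 + 2*(-4) = -6 - 8 = -14)
o(g, X) = (9 + g)/(3 + X) (o(g, X) = (g + 9)/(X + 3) = (9 + g)/(3 + X))
o(Q(-1), 0**2) - 14*(-152) = (9 - 14)/(3 + 0**2) - 14*(-152) = -5/(3 + 0) + 2128 = -5/3 + 2128 = 6379/3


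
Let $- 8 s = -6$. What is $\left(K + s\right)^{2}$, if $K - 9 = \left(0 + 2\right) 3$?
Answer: $\frac{3969}{16} \approx 248.06$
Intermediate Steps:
$K = 15$ ($K = 9 + \left(0 + 2\right) 3 = 9 + 2 \cdot 3 = 9 + 6 = 15$)
$s = \frac{3}{4}$ ($s = \left(- \frac{1}{8}\right) \left(-6\right) = \frac{3}{4} \approx 0.75$)
$\left(K + s\right)^{2} = \left(15 + \frac{3}{4}\right)^{2} = \left(\frac{63}{4}\right)^{2} = \frac{3969}{16}$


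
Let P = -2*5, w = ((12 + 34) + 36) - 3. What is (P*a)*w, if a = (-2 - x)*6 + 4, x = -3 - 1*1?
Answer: -12640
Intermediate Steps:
x = -4 (x = -3 - 1 = -4)
w = 79 (w = (46 + 36) - 3 = 82 - 3 = 79)
a = 16 (a = (-2 - 1*(-4))*6 + 4 = (-2 + 4)*6 + 4 = 2*6 + 4 = 12 + 4 = 16)
P = -10
(P*a)*w = -10*16*79 = -160*79 = -12640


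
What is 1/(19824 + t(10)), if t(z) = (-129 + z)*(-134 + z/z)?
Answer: 1/35651 ≈ 2.8050e-5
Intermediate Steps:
t(z) = 17157 - 133*z (t(z) = (-129 + z)*(-134 + 1) = (-129 + z)*(-133) = 17157 - 133*z)
1/(19824 + t(10)) = 1/(19824 + (17157 - 133*10)) = 1/(19824 + (17157 - 1330)) = 1/(19824 + 15827) = 1/35651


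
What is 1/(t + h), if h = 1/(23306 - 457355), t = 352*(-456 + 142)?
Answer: -434049/47974567873 ≈ -9.0475e-6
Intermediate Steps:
t = -110528 (t = 352*(-314) = -110528)
h = -1/434049 (h = 1/(-434049) = -1/434049 ≈ -2.3039e-6)
1/(t + h) = 1/(-110528 - 1/434049) = 1/(-47974567873/434049) = -434049/47974567873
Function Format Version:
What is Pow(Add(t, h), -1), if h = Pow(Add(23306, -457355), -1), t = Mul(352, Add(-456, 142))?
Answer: Rational(-434049, 47974567873) ≈ -9.0475e-6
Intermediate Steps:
t = -110528 (t = Mul(352, -314) = -110528)
h = Rational(-1, 434049) (h = Pow(-434049, -1) = Rational(-1, 434049) ≈ -2.3039e-6)
Pow(Add(t, h), -1) = Pow(Add(-110528, Rational(-1, 434049)), -1) = Pow(Rational(-47974567873, 434049), -1) = Rational(-434049, 47974567873)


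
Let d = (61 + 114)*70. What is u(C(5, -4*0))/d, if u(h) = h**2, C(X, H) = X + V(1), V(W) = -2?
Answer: 9/12250 ≈ 0.00073469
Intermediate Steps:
C(X, H) = -2 + X (C(X, H) = X - 2 = -2 + X)
d = 12250 (d = 175*70 = 12250)
u(C(5, -4*0))/d = (-2 + 5)**2/12250 = 3**2*(1/12250) = 9*(1/12250) = 9/12250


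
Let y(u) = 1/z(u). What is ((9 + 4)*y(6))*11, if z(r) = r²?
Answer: 143/36 ≈ 3.9722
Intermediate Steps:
y(u) = u⁻² (y(u) = 1/(u²) = u⁻²)
((9 + 4)*y(6))*11 = ((9 + 4)/6²)*11 = (13*(1/36))*11 = (13/36)*11 = 143/36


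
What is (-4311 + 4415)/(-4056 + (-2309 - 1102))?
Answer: -104/7467 ≈ -0.013928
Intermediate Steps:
(-4311 + 4415)/(-4056 + (-2309 - 1102)) = 104/(-4056 - 3411) = 104/(-7467) = 104*(-1/7467) = -104/7467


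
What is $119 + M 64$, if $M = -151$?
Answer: $-9545$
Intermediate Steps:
$119 + M 64 = 119 - 9664 = -9545$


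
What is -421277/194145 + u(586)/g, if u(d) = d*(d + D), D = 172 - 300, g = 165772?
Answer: -4432435646/8045951235 ≈ -0.55089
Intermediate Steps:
D = -128
u(d) = d*(-128 + d) (u(d) = d*(d - 128) = d*(-128 + d))
-421277/194145 + u(586)/g = -421277/194145 + (586*(-128 + 586))/165772 = -421277*1/194145 + (586*458)*(1/165772) = -421277/194145 + 268388*(1/165772) = -421277/194145 + 67097/41443 = -4432435646/8045951235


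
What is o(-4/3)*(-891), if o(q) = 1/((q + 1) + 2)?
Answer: -2673/5 ≈ -534.60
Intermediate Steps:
o(q) = 1/(3 + q) (o(q) = 1/((1 + q) + 2) = 1/(3 + q))
o(-4/3)*(-891) = -891/(3 - 4/3) = -891/(5/3) = (⅗)*(-891) = -2673/5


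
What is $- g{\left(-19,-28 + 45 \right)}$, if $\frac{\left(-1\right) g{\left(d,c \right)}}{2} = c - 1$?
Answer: $32$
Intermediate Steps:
$g{\left(d,c \right)} = 2 - 2 c$ ($g{\left(d,c \right)} = - 2 \left(c - 1\right) = - 2 \left(-1 + c\right) = 2 - 2 c$)
$- g{\left(-19,-28 + 45 \right)} = - (2 - 2 \left(-28 + 45\right)) = - (2 - 34) = \left(-1\right) \left(-32\right) = 32$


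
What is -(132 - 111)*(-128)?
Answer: 2688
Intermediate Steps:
-(132 - 111)*(-128) = -21*(-128) = -1*(-2688) = 2688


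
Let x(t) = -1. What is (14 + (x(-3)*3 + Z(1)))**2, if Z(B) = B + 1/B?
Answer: 169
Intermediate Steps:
(14 + (x(-3)*3 + Z(1)))**2 = (14 + (-1*3 + (1 + 1/1)))**2 = (14 + (-3 + (1 + 1)))**2 = (14 + (-3 + 2))**2 = (14 - 1)**2 = 13**2 = 169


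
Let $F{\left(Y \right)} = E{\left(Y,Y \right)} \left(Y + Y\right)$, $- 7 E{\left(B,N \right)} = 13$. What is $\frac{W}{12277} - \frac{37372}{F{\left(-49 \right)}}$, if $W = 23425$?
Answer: $- \frac{227276347}{1117207} \approx -203.43$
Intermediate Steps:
$E{\left(B,N \right)} = - \frac{13}{7}$ ($E{\left(B,N \right)} = \left(- \frac{1}{7}\right) 13 = - \frac{13}{7}$)
$F{\left(Y \right)} = - \frac{26 Y}{7}$ ($F{\left(Y \right)} = - \frac{13 \left(Y + Y\right)}{7} = - \frac{13 \cdot 2 Y}{7} = - \frac{26 Y}{7}$)
$\frac{W}{12277} - \frac{37372}{F{\left(-49 \right)}} = \frac{23425}{12277} - \frac{37372}{\left(- \frac{26}{7}\right) \left(-49\right)} = 23425 \cdot \frac{1}{12277} - \frac{37372}{182} = \frac{23425}{12277} - \frac{18686}{91} = - \frac{227276347}{1117207}$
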